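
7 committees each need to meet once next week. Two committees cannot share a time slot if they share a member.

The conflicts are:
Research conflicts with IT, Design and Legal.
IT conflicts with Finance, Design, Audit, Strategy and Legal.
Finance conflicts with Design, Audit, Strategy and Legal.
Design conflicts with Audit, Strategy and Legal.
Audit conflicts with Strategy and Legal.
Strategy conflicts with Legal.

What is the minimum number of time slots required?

6

IT, Finance, Design, Audit, Strategy, Legal pairwise conflict, so at least 6 time slots are needed.
6 time slots suffice: time slot 1 → {IT}; time slot 2 → {Legal}; time slot 3 → {Design}; time slot 4 → {Research, Finance}; time slot 5 → {Strategy}; time slot 6 → {Audit}. No two conflicting committees share a time slot.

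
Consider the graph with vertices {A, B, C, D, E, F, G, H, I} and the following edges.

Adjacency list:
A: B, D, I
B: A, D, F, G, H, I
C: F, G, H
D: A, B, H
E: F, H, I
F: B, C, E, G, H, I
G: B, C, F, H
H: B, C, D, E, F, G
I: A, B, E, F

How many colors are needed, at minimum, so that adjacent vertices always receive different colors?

C, F, G, H are mutually adjacent (a clique of size 4), so at least 4 colors are needed.
4 colors suffice: A=4, B=2, C=2, D=1, E=2, F=1, G=4, H=3, I=3. Each edge has distinct colors on its endpoints.

4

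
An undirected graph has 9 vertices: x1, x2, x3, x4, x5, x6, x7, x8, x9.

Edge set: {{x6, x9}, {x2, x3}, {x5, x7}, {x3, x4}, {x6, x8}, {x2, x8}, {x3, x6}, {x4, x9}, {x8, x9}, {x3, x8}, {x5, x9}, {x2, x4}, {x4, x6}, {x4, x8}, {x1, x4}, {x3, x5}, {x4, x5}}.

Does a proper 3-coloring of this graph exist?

No

x2, x3, x4, x8 are pairwise adjacent (a clique of size 4), so at least 4 colors are needed.
So 3 colors are not enough.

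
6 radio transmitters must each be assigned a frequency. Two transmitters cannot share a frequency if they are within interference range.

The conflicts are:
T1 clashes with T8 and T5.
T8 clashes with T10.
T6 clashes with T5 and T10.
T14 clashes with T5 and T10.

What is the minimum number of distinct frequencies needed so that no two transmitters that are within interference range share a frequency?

The cycle T10-T8-T1-T5-T6-T10 has odd length 5, so it cannot be 2-colored; at least 3 frequencies are needed.
3 frequencies suffice: frequency 1 → {T5, T10}; frequency 2 → {T1, T6, T14}; frequency 3 → {T8}. No two conflicting transmitters share a frequency.

3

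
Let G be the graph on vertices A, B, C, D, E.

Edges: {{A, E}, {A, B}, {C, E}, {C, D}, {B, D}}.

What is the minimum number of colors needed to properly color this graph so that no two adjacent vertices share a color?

3

The cycle C-D-B-A-E-C has odd length 5, so it cannot be 2-colored; at least 3 colors are needed.
One proper 3-coloring: A=blue, B=red, C=red, D=blue, E=green. No two adjacent vertices share a color.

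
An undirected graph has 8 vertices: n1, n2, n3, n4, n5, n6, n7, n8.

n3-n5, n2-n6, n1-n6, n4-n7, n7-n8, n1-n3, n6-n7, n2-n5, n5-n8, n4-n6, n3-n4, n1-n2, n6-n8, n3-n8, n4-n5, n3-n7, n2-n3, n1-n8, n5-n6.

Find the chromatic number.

n1, n3, n8 form a triangle, so at least 3 colors are needed.
3 colors suffice: color 1 → {n3, n6}; color 2 → {n1, n5, n7}; color 3 → {n2, n4, n8}. Each edge has distinct colors on its endpoints.

3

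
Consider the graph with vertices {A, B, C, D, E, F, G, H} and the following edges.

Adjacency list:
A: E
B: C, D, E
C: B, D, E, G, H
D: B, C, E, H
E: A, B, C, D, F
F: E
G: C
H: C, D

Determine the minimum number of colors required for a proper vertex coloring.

B, C, D, E are pairwise adjacent (a clique of size 4), so at least 4 colors are needed.
A valid assignment using 4 colors: A=2, B=4, C=2, D=3, E=1, F=2, G=1, H=1. Each edge has distinct colors on its endpoints.

4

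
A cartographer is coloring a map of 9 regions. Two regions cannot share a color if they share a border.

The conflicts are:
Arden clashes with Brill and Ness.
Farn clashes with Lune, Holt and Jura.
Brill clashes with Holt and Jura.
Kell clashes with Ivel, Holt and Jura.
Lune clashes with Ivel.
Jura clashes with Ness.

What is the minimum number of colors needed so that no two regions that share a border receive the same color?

3

The cycle Lune-Farn-Jura-Kell-Ivel-Lune has odd length 5, so it cannot be 2-colored; at least 3 colors are needed.
3 colors suffice: color 1 → {Arden, Ivel, Holt, Jura}; color 2 → {Farn, Brill, Kell, Ness}; color 3 → {Lune}. Each listed conflict is separated.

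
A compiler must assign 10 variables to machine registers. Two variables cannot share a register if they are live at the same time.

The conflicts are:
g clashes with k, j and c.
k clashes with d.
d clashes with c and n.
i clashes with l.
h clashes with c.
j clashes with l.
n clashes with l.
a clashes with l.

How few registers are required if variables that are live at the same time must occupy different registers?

g and k conflict, so at least 2 registers are needed.
2 registers suffice: g=1, k=2, d=1, i=2, h=1, j=2, c=2, n=2, a=2, l=1. Each listed conflict is separated.

2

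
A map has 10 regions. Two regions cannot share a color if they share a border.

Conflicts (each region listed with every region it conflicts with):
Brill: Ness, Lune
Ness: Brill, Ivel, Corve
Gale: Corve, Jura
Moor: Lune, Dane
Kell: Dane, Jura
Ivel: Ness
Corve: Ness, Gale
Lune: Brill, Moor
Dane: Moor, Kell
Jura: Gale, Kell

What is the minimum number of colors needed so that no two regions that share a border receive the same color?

3

The cycle Ness-Brill-Lune-Moor-Dane-Kell-Jura-Gale-Corve-Ness has odd length 9, so it cannot be 2-colored; at least 3 colors are needed.
3 colors suffice: color 1 → {Ness, Lune, Dane, Jura}; color 2 → {Brill, Moor, Kell, Ivel, Corve}; color 3 → {Gale}. Each listed conflict is separated.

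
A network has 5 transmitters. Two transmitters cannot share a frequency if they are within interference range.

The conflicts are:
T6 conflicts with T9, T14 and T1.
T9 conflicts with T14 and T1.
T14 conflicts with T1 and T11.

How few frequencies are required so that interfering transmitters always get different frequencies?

T6, T9, T14, T1 all conflict with each other, so at least 4 frequencies are needed.
4 frequencies suffice: frequency 1 → {T14}; frequency 2 → {T9, T11}; frequency 3 → {T1}; frequency 4 → {T6}. No two conflicting transmitters share a frequency.

4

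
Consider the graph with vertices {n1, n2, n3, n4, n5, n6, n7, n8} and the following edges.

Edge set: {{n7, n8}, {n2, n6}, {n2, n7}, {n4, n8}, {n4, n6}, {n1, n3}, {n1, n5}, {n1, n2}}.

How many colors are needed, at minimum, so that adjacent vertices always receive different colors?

3

The cycle n8-n7-n2-n6-n4-n8 has odd length 5, so it cannot be 2-colored; at least 3 colors are needed.
3 colors suffice: color 1 → {n1, n4, n7}; color 2 → {n2, n3, n5, n8}; color 3 → {n6}. No two adjacent vertices share a color.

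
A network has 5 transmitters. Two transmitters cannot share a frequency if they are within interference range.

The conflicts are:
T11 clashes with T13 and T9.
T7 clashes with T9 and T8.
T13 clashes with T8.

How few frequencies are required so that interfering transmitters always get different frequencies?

3

The cycle T13-T8-T7-T9-T11-T13 has odd length 5, so it cannot be 2-colored; at least 3 frequencies are needed.
3 frequencies suffice: frequency 1 → {T7, T13}; frequency 2 → {T9, T8}; frequency 3 → {T11}. Each listed conflict is separated.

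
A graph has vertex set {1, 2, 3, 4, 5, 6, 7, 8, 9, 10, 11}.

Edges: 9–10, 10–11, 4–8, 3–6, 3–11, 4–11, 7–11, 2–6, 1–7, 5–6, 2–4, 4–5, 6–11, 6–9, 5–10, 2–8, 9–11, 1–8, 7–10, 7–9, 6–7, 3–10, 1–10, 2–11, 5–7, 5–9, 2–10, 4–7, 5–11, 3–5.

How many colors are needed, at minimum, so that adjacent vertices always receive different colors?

5, 7, 9, 10, 11 form a clique, so at least 5 colors are needed.
One proper 5-coloring: 1=c, 2=c, 3=d, 4=b, 5=c, 6=b, 7=d, 8=a, 9=e, 10=b, 11=a. Each edge has distinct colors on its endpoints.

5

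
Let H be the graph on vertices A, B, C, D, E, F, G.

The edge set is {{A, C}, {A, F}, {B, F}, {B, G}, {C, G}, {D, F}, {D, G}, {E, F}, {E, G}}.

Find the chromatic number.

3

The cycle F-E-G-C-A-F has odd length 5, so it cannot be 2-colored; at least 3 colors are needed.
One proper 3-coloring: A=3, B=2, C=2, D=2, E=2, F=1, G=1. Each edge has distinct colors on its endpoints.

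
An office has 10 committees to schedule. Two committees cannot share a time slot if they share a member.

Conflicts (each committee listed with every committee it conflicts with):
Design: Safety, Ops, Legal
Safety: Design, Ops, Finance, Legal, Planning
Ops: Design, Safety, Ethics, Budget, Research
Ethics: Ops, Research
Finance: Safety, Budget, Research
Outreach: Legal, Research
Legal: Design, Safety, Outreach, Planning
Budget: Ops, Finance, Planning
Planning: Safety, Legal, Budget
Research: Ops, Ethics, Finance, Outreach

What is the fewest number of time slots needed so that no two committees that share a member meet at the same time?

Safety, Legal, Planning all conflict with each other, so at least 3 time slots are needed.
A valid assignment using 3 time slots: Design=3, Safety=1, Ops=2, Ethics=3, Finance=2, Outreach=3, Legal=2, Budget=1, Planning=3, Research=1. No two conflicting committees share a time slot.

3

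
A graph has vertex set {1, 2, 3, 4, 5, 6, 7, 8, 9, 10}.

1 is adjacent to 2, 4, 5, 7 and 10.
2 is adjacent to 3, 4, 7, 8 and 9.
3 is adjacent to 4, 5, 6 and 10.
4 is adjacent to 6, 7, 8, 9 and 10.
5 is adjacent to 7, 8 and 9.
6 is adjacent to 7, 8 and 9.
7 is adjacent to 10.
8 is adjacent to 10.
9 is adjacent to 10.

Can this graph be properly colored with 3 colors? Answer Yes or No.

1, 4, 7, 10 are mutually adjacent (a clique of size 4), so at least 4 colors are needed.
So 3 colors are not enough.

No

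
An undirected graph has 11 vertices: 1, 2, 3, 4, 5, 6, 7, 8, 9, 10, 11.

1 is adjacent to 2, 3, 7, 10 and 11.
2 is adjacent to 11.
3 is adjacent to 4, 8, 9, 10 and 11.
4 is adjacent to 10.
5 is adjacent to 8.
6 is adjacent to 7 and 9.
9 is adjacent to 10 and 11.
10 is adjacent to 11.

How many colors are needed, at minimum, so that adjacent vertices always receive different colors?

1, 3, 10, 11 are mutually adjacent (a clique of size 4), so at least 4 colors are needed.
4 colors suffice: color red → {2, 3, 5, 7}; color blue → {4, 6, 8, 11}; color green → {1, 9}; color yellow → {10}. Every edge joins two different colors.

4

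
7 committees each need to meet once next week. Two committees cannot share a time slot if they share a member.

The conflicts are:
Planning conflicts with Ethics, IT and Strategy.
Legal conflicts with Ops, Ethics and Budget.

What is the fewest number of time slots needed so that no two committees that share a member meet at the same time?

2

Planning and Strategy conflict, so at least 2 time slots are needed.
2 time slots suffice: time slot 1 → {Planning, Legal}; time slot 2 → {Ops, Ethics, Budget, IT, Strategy}. No two conflicting committees share a time slot.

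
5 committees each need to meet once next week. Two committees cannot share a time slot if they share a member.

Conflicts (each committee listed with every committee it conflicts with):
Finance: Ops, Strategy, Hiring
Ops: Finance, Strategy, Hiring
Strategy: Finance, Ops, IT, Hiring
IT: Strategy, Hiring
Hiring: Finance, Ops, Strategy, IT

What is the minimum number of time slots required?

Finance, Ops, Strategy, Hiring all conflict with each other, so at least 4 time slots are needed.
4 time slots suffice: time slot 1 → {Strategy}; time slot 2 → {Hiring}; time slot 3 → {Ops, IT}; time slot 4 → {Finance}. Each listed conflict is separated.

4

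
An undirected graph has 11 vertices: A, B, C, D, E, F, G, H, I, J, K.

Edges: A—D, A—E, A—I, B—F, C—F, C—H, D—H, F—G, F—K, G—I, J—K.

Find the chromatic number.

3

The cycle A-D-H-C-F-G-I-A has odd length 7, so it cannot be 2-colored; at least 3 colors are needed.
3 colors suffice: color 1 → {A, F, H, J}; color 2 → {B, C, D, E, G, K}; color 3 → {I}. No two adjacent vertices share a color.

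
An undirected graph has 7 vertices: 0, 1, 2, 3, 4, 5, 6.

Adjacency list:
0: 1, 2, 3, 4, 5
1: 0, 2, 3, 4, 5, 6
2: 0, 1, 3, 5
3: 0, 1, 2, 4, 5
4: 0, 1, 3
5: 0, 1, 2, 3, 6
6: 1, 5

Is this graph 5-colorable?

The chromatic number is 5. 0, 1, 2, 3, 5 are mutually adjacent (a clique of size 5), so at least 5 colors are needed.
5 colors suffice: color red → {1}; color blue → {3, 6}; color green → {4, 5}; color yellow → {0}; color purple → {2}.
That is already a proper 5-coloring.

Yes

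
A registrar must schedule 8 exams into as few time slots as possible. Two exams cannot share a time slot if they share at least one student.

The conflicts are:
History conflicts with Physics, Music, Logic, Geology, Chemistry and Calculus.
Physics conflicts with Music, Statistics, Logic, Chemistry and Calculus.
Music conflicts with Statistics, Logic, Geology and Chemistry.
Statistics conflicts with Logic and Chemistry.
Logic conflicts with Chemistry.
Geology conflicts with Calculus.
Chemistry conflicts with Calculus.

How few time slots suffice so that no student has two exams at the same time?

5

History, Physics, Music, Logic, Chemistry are mutually in conflict, so at least 5 time slots are needed.
Using 5 time slots: History=2, Physics=1, Music=4, Statistics=2, Logic=5, Geology=1, Chemistry=3, Calculus=4. No two conflicting exams share a time slot.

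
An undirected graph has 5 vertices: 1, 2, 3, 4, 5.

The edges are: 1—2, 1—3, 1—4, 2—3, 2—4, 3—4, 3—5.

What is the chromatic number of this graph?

1, 2, 3, 4 form a clique, so at least 4 colors are needed.
4 colors suffice: 1=yellow, 2=green, 3=red, 4=blue, 5=blue. Each edge has distinct colors on its endpoints.

4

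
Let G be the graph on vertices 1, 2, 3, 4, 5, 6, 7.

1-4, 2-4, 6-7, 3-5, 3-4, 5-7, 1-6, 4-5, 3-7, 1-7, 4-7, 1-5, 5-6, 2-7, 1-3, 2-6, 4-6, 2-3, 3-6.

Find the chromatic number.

1, 3, 4, 5, 6, 7 are mutually adjacent (a clique of size 6), so at least 6 colors are needed.
6 colors suffice: color red → {6}; color blue → {3}; color green → {4}; color yellow → {7}; color purple → {1, 2}; color orange → {5}. Each edge has distinct colors on its endpoints.

6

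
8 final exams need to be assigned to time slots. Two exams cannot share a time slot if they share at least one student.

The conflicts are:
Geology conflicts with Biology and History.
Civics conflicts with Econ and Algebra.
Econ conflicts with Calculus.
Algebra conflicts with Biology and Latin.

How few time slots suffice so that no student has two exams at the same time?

2

Civics and Econ conflict, so at least 2 time slots are needed.
Using 2 time slots: Geology=1, Civics=2, Econ=1, Algebra=1, Calculus=2, Biology=2, History=2, Latin=2. No two conflicting exams share a time slot.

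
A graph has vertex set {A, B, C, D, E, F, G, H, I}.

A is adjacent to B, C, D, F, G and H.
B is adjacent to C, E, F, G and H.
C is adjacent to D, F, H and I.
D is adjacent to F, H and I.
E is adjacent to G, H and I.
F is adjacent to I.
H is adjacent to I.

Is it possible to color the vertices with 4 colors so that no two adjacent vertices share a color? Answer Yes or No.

The chromatic number is 4. C, D, F, I form a clique, so at least 4 colors are needed.
4 colors suffice: A=3, B=2, C=1, D=2, E=1, F=4, G=4, H=4, I=3.
That is already a proper 4-coloring.

Yes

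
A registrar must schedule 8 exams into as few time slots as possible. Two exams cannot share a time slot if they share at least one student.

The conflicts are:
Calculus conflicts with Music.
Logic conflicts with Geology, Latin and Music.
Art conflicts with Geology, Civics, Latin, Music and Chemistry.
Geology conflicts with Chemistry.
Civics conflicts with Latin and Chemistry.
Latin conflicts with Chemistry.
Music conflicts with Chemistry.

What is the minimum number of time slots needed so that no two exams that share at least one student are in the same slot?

4

Art, Civics, Latin, Chemistry all conflict with each other, so at least 4 time slots are needed.
4 time slots suffice: time slot 1 → {Calculus, Logic, Art}; time slot 2 → {Chemistry}; time slot 3 → {Geology, Latin, Music}; time slot 4 → {Civics}. Each listed conflict is separated.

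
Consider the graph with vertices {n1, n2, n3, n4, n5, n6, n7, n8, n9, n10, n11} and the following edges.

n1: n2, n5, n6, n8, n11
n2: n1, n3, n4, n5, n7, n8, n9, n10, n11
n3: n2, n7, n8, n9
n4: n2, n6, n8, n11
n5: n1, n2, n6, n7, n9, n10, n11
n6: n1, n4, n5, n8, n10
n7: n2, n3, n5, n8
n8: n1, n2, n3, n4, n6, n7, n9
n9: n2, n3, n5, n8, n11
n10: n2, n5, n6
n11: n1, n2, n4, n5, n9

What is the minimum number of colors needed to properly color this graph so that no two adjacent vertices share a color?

4

n2, n5, n9, n11 are mutually adjacent (a clique of size 4), so at least 4 colors are needed.
4 colors suffice: color R → {n2, n6}; color B → {n5, n8}; color G → {n1, n4, n7, n9, n10}; color Y → {n3, n11}. Each edge has distinct colors on its endpoints.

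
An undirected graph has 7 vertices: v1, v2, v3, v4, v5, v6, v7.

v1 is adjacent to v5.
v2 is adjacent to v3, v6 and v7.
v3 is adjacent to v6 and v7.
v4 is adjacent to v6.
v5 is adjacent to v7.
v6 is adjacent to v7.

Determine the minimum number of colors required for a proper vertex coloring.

v2, v3, v6, v7 are pairwise adjacent (a clique of size 4), so at least 4 colors are needed.
A valid assignment using 4 colors: v1=blue, v2=green, v3=yellow, v4=blue, v5=red, v6=red, v7=blue. Each edge has distinct colors on its endpoints.

4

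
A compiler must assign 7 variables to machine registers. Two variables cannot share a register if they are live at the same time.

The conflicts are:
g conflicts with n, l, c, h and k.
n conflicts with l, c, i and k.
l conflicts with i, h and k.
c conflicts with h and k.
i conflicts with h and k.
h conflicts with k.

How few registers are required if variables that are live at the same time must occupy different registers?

n, l, i, k pairwise conflict, so at least 4 registers are needed.
4 registers suffice: g=4, n=2, l=3, c=3, i=4, h=2, k=1. No two conflicting variables share a register.

4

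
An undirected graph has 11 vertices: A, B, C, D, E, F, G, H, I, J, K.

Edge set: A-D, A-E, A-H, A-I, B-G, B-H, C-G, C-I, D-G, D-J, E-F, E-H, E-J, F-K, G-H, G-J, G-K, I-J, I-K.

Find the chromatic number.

D, G, J are mutually adjacent, so at least 3 colors are needed.
3 colors suffice: color red → {A, F, G}; color blue → {C, H, J, K}; color green → {B, D, E, I}. No two adjacent vertices share a color.

3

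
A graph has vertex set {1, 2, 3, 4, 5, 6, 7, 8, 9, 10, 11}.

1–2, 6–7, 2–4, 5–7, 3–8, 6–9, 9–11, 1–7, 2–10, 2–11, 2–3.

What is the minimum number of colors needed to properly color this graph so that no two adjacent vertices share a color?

2

5 and 7 are adjacent, so at least 2 colors are needed.
2 colors suffice: 1=blue, 2=red, 3=blue, 4=blue, 5=blue, 6=blue, 7=red, 8=red, 9=red, 10=blue, 11=blue. Every edge joins two different colors.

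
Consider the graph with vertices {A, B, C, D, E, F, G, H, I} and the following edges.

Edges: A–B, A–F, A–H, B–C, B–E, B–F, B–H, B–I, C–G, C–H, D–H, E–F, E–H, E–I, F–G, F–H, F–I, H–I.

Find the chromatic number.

5

B, E, F, H, I are pairwise adjacent (a clique of size 5), so at least 5 colors are needed.
5 colors suffice: A=4, B=2, C=3, D=2, E=4, F=3, G=1, H=1, I=5. Every edge joins two different colors.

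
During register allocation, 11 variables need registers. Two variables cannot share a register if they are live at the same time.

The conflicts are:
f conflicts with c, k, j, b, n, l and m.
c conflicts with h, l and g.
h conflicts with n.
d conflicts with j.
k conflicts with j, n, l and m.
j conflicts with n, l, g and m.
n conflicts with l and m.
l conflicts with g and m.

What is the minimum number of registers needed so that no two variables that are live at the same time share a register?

f, k, j, n, l, m all conflict with each other, so at least 6 registers are needed.
6 registers suffice: f=3, c=2, h=1, d=1, k=6, j=2, b=1, n=4, l=1, g=3, m=5. Every pair that conflicts lands in different registers.

6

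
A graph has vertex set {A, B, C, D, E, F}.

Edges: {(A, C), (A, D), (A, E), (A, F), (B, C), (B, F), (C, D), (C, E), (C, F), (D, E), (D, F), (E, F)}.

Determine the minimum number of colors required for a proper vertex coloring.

A, C, D, E, F are mutually adjacent (a clique of size 5), so at least 5 colors are needed.
5 colors suffice: color 1 → {F}; color 2 → {C}; color 3 → {A, B}; color 4 → {D}; color 5 → {E}. Every edge joins two different colors.

5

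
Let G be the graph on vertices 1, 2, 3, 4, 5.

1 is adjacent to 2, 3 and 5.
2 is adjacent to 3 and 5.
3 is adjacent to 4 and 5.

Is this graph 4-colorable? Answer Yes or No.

Yes

The chromatic number is 4. 1, 2, 3, 5 are mutually adjacent (a clique of size 4), so at least 4 colors are needed.
4 colors suffice: 1=d, 2=c, 3=a, 4=b, 5=b.
That is already a proper 4-coloring.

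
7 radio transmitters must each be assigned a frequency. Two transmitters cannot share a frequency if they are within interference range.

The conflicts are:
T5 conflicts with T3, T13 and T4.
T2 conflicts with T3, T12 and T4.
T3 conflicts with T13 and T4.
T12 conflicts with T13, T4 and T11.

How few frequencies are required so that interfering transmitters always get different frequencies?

T5, T3, T13 are mutually in conflict, so at least 3 frequencies are needed.
3 frequencies suffice: frequency 1 → {T3, T12}; frequency 2 → {T13, T4, T11}; frequency 3 → {T5, T2}. Each listed conflict is separated.

3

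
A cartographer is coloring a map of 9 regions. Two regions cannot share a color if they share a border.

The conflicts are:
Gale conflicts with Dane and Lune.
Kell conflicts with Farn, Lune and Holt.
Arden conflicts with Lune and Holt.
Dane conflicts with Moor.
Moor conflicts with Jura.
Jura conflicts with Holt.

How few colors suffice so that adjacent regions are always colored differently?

The cycle Holt-Kell-Lune-Gale-Dane-Moor-Jura-Holt has odd length 7, so it cannot be 2-colored; at least 3 colors are needed.
A valid assignment using 3 colors: Gale=1, Kell=1, Arden=1, Dane=2, Farn=2, Moor=1, Jura=3, Lune=2, Holt=2. Each listed conflict is separated.

3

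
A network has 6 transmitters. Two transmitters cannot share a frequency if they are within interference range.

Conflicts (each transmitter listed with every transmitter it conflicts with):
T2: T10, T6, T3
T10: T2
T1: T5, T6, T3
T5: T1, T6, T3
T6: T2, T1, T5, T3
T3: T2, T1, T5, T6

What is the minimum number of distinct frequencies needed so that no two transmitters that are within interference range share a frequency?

4

T1, T5, T6, T3 pairwise conflict, so at least 4 frequencies are needed.
A valid assignment using 4 frequencies: T2=3, T10=1, T1=3, T5=4, T6=2, T3=1. Each listed conflict is separated.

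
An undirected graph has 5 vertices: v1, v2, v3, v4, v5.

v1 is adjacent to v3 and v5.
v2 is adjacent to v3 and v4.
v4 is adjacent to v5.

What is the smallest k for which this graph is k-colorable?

3

The cycle v5-v1-v3-v2-v4-v5 has odd length 5, so it cannot be 2-colored; at least 3 colors are needed.
A valid assignment using 3 colors: v1=G, v2=B, v3=R, v4=R, v5=B. Every edge joins two different colors.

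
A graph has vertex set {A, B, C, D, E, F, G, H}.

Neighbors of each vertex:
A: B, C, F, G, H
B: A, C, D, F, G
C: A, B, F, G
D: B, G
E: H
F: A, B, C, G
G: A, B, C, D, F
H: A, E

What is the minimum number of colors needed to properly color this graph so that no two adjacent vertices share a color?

5

A, B, C, F, G form a clique, so at least 5 colors are needed.
A valid assignment using 5 colors: A=3, B=2, C=4, D=3, E=2, F=5, G=1, H=1. No two adjacent vertices share a color.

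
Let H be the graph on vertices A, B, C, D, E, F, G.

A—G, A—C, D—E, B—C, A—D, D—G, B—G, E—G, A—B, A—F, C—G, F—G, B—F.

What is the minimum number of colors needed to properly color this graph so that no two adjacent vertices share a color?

4

A, B, C, G form a clique, so at least 4 colors are needed.
4 colors suffice: color red → {G}; color blue → {A, E}; color green → {B, D}; color yellow → {C, F}. Each edge has distinct colors on its endpoints.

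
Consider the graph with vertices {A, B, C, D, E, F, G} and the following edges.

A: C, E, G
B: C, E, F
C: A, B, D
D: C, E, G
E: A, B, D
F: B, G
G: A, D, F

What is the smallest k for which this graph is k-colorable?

3

The cycle B-E-A-G-F-B has odd length 5, so it cannot be 2-colored; at least 3 colors are needed.
3 colors suffice: color red → {A, B, D}; color blue → {C, E, G}; color green → {F}. No two adjacent vertices share a color.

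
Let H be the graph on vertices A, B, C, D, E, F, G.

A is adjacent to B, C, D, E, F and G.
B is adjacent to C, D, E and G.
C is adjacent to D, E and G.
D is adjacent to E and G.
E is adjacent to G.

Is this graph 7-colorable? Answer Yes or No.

The chromatic number is 6. A, B, C, D, E, G are pairwise adjacent (a clique of size 6), so at least 6 colors are needed.
6 colors suffice: color 1 → {A}; color 2 → {F, G}; color 3 → {C}; color 4 → {B}; color 5 → {E}; color 6 → {D}.
Since 7 ≥ 6, a proper 7-coloring certainly exists.

Yes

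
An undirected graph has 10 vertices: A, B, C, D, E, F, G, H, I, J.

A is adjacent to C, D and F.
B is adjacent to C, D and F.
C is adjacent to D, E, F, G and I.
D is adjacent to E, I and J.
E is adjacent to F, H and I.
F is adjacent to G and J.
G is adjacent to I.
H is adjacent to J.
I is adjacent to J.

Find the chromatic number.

C, D, E, I are pairwise adjacent (a clique of size 4), so at least 4 colors are needed.
One proper 4-coloring: A=green, B=green, C=red, D=blue, E=yellow, F=blue, G=yellow, H=blue, I=green, J=red. No two adjacent vertices share a color.

4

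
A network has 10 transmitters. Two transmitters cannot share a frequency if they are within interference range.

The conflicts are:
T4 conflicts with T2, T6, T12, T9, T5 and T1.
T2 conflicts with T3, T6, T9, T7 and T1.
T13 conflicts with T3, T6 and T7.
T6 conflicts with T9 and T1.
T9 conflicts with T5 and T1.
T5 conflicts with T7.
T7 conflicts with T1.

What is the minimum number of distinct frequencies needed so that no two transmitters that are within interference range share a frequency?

5

T4, T2, T6, T9, T1 pairwise conflict, so at least 5 frequencies are needed.
Using 5 frequencies: T4=1, T2=2, T13=2, T3=1, T6=5, T12=2, T9=3, T5=2, T7=1, T1=4. Every pair that conflicts lands in different frequencies.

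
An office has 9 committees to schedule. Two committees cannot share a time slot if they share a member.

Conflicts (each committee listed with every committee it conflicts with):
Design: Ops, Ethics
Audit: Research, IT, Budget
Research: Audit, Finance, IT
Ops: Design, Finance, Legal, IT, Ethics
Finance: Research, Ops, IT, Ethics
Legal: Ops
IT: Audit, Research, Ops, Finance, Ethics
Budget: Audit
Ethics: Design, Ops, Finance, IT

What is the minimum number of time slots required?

Ops, Finance, IT, Ethics all conflict with each other, so at least 4 time slots are needed.
Using 4 time slots: Design=1, Audit=2, Research=3, Ops=2, Finance=4, Legal=1, IT=1, Budget=1, Ethics=3. Every pair that conflicts lands in different time slots.

4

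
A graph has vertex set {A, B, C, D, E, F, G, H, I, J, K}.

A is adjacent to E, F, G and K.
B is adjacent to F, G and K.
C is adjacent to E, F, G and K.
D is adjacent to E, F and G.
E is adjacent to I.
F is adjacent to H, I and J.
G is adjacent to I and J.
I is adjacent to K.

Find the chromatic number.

2

A and K are adjacent, so at least 2 colors are needed.
2 colors suffice: color red → {E, F, G, K}; color blue → {A, B, C, D, H, I, J}. Each edge has distinct colors on its endpoints.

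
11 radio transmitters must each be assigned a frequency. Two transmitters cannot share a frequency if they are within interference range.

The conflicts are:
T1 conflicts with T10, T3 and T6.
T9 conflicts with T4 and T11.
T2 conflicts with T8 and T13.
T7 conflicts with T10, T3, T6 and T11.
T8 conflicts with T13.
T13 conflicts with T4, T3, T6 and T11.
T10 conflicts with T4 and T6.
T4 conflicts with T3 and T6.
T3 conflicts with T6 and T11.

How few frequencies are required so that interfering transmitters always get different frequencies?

4

T13, T4, T3, T6 pairwise conflict, so at least 4 frequencies are needed.
Using 4 frequencies: T1=1, T9=1, T2=3, T7=1, T8=2, T13=1, T10=3, T4=4, T3=3, T6=2, T11=2. No two conflicting transmitters share a frequency.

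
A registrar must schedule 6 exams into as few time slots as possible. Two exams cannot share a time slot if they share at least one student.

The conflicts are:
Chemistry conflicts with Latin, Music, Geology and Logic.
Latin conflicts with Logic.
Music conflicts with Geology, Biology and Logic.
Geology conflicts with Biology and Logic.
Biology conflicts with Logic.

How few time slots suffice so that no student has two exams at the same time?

4

Chemistry, Music, Geology, Logic pairwise conflict, so at least 4 time slots are needed.
4 time slots suffice: time slot 1 → {Logic}; time slot 2 → {Latin, Geology}; time slot 3 → {Chemistry, Biology}; time slot 4 → {Music}. Each listed conflict is separated.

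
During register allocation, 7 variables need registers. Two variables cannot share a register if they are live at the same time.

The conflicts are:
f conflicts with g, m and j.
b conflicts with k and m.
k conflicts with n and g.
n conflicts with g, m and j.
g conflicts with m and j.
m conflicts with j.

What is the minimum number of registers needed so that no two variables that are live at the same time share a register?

4

n, g, m, j pairwise conflict, so at least 4 registers are needed.
4 registers suffice: register 1 → {b, g}; register 2 → {k, m}; register 3 → {f, n}; register 4 → {j}. No two conflicting variables share a register.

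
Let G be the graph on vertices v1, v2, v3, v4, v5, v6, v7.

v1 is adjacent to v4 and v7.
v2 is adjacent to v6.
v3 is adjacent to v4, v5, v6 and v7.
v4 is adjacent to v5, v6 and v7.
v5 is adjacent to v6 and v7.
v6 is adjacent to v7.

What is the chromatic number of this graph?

5

v3, v4, v5, v6, v7 form a clique, so at least 5 colors are needed.
A valid assignment using 5 colors: v1=3, v2=1, v3=4, v4=2, v5=5, v6=3, v7=1. Every edge joins two different colors.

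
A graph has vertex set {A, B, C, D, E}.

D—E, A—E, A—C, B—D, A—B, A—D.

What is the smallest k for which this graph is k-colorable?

3

A, D, E are pairwise adjacent, so at least 3 colors are needed.
3 colors suffice: color red → {A}; color blue → {C, D}; color green → {B, E}. Every edge joins two different colors.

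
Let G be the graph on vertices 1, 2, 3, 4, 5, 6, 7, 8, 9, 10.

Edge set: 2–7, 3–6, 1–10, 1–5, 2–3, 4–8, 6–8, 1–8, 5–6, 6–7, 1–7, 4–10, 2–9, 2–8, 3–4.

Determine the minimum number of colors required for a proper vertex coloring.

2 and 9 are adjacent, so at least 2 colors are needed.
2 colors suffice: 1=red, 2=red, 3=blue, 4=red, 5=blue, 6=red, 7=blue, 8=blue, 9=blue, 10=blue. Each edge has distinct colors on its endpoints.

2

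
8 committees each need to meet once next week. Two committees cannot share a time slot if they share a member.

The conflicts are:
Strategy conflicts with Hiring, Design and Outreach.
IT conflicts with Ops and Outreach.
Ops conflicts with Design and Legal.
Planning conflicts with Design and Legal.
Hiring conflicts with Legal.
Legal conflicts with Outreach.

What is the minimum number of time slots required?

3

The cycle Design-Strategy-Hiring-Legal-Ops-Design has odd length 5, so it cannot be 2-colored; at least 3 time slots are needed.
3 time slots suffice: time slot 1 → {IT, Design, Legal}; time slot 2 → {Strategy, Ops, Planning}; time slot 3 → {Hiring, Outreach}. Every pair that conflicts lands in different time slots.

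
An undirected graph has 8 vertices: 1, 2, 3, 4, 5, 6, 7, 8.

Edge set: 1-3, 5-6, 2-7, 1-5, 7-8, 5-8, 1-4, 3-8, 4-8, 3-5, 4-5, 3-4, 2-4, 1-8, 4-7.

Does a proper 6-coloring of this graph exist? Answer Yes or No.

The chromatic number is 5. 1, 3, 4, 5, 8 form a clique, so at least 5 colors are needed.
5 colors suffice: color red → {4, 6}; color blue → {2, 8}; color green → {5, 7}; color yellow → {1}; color purple → {3}.
Since 6 ≥ 5, a proper 6-coloring certainly exists.

Yes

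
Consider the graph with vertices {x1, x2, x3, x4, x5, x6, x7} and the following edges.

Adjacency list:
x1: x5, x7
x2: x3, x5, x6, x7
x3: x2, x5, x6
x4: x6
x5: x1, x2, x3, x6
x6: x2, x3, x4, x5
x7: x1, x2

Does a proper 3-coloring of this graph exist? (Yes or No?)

No

x2, x3, x5, x6 are pairwise adjacent (a clique of size 4), so at least 4 colors are needed.
So 3 colors are not enough.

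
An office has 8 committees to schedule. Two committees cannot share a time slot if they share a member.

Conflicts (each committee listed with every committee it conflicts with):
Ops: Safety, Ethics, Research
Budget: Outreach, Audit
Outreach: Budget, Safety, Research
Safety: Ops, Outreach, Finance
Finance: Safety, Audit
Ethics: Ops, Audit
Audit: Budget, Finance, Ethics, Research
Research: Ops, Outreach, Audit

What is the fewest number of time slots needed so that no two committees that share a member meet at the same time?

3

The cycle Audit-Research-Outreach-Safety-Finance-Audit has odd length 5, so it cannot be 2-colored; at least 3 time slots are needed.
3 time slots suffice: time slot 1 → {Ops, Outreach, Audit}; time slot 2 → {Budget, Safety, Ethics, Research}; time slot 3 → {Finance}. Each listed conflict is separated.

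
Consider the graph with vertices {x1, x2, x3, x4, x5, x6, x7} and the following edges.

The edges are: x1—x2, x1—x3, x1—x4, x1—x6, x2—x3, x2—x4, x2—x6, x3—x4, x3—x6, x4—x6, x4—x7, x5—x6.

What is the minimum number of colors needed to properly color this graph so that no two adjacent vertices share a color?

5

x1, x2, x3, x4, x6 are mutually adjacent (a clique of size 5), so at least 5 colors are needed.
5 colors suffice: x1=4, x2=3, x3=5, x4=2, x5=2, x6=1, x7=1. Every edge joins two different colors.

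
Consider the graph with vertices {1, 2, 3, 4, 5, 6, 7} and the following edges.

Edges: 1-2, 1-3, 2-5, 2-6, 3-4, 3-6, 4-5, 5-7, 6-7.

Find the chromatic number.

The cycle 2-6-3-4-5-2 has odd length 5, so it cannot be 2-colored; at least 3 colors are needed.
One proper 3-coloring: 1=b, 2=a, 3=a, 4=c, 5=b, 6=b, 7=a. Every edge joins two different colors.

3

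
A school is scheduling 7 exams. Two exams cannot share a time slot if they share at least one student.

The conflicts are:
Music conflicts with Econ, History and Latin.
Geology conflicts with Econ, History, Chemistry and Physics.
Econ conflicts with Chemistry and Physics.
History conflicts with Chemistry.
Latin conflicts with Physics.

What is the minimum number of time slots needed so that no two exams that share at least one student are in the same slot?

3

Geology, History, Chemistry pairwise conflict, so at least 3 time slots are needed.
3 time slots suffice: time slot 1 → {Music, Geology}; time slot 2 → {Econ, History, Latin}; time slot 3 → {Chemistry, Physics}. Each listed conflict is separated.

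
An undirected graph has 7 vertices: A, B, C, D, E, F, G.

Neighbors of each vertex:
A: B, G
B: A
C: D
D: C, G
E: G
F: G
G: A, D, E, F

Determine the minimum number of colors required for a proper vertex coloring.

2

A and B are adjacent, so at least 2 colors are needed.
One proper 2-coloring: A=2, B=1, C=1, D=2, E=2, F=2, G=1. Every edge joins two different colors.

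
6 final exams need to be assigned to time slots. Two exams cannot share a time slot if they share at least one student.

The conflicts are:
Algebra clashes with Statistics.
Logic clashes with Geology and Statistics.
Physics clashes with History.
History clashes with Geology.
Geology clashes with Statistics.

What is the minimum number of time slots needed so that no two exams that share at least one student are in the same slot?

3

Logic, Geology, Statistics pairwise conflict, so at least 3 time slots are needed.
3 time slots suffice: time slot 1 → {Algebra, Physics, Geology}; time slot 2 → {History, Statistics}; time slot 3 → {Logic}. No two conflicting exams share a time slot.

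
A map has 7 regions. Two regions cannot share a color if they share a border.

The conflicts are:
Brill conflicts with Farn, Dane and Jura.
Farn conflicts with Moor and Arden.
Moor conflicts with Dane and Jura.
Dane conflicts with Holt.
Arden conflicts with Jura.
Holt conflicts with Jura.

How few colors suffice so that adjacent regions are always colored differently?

Arden and Jura conflict, so at least 2 colors are needed.
2 colors suffice: color 1 → {Farn, Dane, Jura}; color 2 → {Brill, Moor, Arden, Holt}. No two conflicting regions share a color.

2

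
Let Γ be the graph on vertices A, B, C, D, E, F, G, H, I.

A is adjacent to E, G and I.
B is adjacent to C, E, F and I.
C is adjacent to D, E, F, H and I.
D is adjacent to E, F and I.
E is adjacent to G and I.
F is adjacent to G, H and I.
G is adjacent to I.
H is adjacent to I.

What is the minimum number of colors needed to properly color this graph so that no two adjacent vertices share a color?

4

A, E, G, I are mutually adjacent (a clique of size 4), so at least 4 colors are needed.
4 colors suffice: color red → {I}; color blue → {E, F}; color green → {C, G}; color yellow → {A, B, D, H}. No two adjacent vertices share a color.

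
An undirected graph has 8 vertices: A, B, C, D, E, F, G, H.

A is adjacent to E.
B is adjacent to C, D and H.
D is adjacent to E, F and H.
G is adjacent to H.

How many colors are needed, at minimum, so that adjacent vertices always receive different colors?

3

B, D, H are mutually adjacent, so at least 3 colors are needed.
A valid assignment using 3 colors: A=red, B=blue, C=red, D=red, E=blue, F=blue, G=red, H=green. Each edge has distinct colors on its endpoints.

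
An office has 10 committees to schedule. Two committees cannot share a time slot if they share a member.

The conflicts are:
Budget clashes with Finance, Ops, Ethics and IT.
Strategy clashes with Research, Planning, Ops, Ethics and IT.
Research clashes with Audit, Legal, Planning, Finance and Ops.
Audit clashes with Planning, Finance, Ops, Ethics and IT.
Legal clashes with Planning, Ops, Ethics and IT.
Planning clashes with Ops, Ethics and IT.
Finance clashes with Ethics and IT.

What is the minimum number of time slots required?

Research, Audit, Planning, Ops all conflict with each other, so at least 4 time slots are needed.
4 time slots suffice: time slot 1 → {Planning, Finance}; time slot 2 → {Ops, Ethics, IT}; time slot 3 → {Budget, Strategy, Audit, Legal}; time slot 4 → {Research}. Each listed conflict is separated.

4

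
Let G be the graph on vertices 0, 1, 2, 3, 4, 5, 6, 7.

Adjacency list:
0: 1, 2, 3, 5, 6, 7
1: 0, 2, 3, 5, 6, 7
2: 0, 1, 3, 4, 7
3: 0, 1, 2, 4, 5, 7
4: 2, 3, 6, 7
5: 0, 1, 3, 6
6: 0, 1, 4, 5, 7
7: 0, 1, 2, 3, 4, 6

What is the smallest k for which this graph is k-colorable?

0, 1, 2, 3, 7 form a clique, so at least 5 colors are needed.
5 colors suffice: 0=b, 1=a, 2=e, 3=c, 4=a, 5=d, 6=c, 7=d. Every edge joins two different colors.

5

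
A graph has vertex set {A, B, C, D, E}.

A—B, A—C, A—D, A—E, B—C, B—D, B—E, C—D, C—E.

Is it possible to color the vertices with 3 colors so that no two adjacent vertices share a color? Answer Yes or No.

A, B, C, E are pairwise adjacent (a clique of size 4), so at least 4 colors are needed.
So 3 colors are not enough.

No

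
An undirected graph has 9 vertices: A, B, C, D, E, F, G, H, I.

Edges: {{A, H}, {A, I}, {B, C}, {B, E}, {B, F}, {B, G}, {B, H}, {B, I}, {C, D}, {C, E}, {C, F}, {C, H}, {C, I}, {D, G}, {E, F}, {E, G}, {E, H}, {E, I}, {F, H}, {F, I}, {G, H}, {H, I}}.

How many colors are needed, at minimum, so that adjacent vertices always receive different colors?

6

B, C, E, F, H, I form a clique, so at least 6 colors are needed.
6 colors suffice: A=2, B=5, C=2, D=1, E=4, F=6, G=2, H=1, I=3. Each edge has distinct colors on its endpoints.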